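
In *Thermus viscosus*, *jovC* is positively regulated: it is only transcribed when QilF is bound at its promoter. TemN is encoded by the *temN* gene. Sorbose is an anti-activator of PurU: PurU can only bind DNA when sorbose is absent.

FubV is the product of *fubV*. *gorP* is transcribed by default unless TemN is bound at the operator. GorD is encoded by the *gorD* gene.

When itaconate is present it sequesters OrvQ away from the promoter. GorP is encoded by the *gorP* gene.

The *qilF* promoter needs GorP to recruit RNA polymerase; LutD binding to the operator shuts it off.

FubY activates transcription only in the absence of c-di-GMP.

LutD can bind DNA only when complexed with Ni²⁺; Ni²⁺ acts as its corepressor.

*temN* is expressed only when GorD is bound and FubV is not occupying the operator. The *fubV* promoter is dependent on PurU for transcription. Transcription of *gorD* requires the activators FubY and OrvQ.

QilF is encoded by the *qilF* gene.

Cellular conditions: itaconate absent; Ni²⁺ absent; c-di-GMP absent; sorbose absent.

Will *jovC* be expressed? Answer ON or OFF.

c-di-GMP is absent, so FubY is active.
Itaconate is absent, so OrvQ is active.
No repressor is bound and FubY and OrvQ are active, so *gorD* is transcribed.
So GorD is produced and active.
Sorbose is absent, so PurU is active.
No repressor is bound and PurU is active, so *fubV* is transcribed.
So FubV is produced and active.
With repressor FubV bound, *temN* is not transcribed.
So TemN is not produced.
With no repressor bound, *gorP* is transcribed.
So GorP is produced and active.
Ni²⁺ is absent, so LutD is inactive.
No repressor is bound and GorP is active, so *qilF* is transcribed.
So QilF is produced and active.
No repressor is bound and QilF is active, so *jovC* is transcribed.

ON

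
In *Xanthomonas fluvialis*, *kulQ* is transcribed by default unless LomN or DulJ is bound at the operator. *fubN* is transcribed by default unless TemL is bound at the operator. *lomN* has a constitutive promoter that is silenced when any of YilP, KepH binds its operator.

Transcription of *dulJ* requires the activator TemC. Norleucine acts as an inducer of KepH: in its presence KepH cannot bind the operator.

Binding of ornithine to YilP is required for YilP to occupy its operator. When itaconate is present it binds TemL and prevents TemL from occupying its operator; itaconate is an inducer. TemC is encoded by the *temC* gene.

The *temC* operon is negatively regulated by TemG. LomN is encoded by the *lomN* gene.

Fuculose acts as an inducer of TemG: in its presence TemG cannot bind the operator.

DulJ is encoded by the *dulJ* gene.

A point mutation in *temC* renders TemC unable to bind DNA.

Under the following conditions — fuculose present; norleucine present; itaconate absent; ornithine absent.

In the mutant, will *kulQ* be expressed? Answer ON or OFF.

OFF

Ornithine is absent, so YilP is inactive.
Norleucine is present, so KepH is inactive.
With no repressor bound, *lomN* is transcribed.
So LomN is produced and active.
TemC is non-functional in this strain, so it has no effect.
Required activator TemC is absent, so *dulJ* is not transcribed.
So DulJ is not produced.
With repressor LomN bound, *kulQ* is not transcribed.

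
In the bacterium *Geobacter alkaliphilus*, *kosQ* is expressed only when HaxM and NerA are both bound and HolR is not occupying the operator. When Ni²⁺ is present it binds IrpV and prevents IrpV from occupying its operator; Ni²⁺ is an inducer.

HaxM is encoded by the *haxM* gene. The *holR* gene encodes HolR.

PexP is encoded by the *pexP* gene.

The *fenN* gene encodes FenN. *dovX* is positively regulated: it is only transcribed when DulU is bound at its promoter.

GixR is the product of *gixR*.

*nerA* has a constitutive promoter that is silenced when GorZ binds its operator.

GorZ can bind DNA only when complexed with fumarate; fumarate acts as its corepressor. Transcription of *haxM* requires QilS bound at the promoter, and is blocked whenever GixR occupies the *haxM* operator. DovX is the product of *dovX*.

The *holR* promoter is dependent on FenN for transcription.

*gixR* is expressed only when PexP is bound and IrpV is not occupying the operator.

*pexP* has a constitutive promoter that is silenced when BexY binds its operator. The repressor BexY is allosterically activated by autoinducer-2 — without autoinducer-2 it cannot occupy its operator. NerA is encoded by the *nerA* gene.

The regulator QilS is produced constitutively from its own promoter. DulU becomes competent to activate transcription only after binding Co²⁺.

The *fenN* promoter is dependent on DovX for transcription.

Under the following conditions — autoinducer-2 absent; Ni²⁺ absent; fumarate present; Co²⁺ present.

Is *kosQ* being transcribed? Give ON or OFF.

Autoinducer-2 is absent, so BexY is inactive.
With no repressor bound, *pexP* is transcribed.
So PexP is produced and active.
Ni²⁺ is absent, so IrpV is active.
With repressor IrpV bound, *gixR* is not transcribed.
So GixR is not produced.
QilS is produced constitutively and is active.
No repressor is bound and QilS is active, so *haxM* is transcribed.
So HaxM is produced and active.
Co²⁺ is present, so DulU is active.
No repressor is bound and DulU is active, so *dovX* is transcribed.
So DovX is produced and active.
No repressor is bound and DovX is active, so *fenN* is transcribed.
So FenN is produced and active.
No repressor is bound and FenN is active, so *holR* is transcribed.
So HolR is produced and active.
Fumarate is present, so GorZ is active.
With repressor GorZ bound, *nerA* is not transcribed.
So NerA is not produced.
With repressor HolR bound, *kosQ* is not transcribed.

OFF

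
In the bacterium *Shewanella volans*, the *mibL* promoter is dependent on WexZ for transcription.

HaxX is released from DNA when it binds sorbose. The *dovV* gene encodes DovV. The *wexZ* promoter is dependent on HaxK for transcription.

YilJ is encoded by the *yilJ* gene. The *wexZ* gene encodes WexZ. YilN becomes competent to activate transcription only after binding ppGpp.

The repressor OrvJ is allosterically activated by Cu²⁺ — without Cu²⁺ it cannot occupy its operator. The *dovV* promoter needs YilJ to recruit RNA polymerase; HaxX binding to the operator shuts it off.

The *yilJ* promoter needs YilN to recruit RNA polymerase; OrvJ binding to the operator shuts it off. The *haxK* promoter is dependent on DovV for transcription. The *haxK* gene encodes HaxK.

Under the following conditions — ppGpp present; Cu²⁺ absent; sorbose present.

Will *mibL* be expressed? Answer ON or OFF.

ON

Cu²⁺ is absent, so OrvJ is inactive.
ppGpp is present, so YilN is active.
No repressor is bound and YilN is active, so *yilJ* is transcribed.
So YilJ is produced and active.
Sorbose is present, so HaxX is inactive.
No repressor is bound and YilJ is active, so *dovV* is transcribed.
So DovV is produced and active.
No repressor is bound and DovV is active, so *haxK* is transcribed.
So HaxK is produced and active.
No repressor is bound and HaxK is active, so *wexZ* is transcribed.
So WexZ is produced and active.
No repressor is bound and WexZ is active, so *mibL* is transcribed.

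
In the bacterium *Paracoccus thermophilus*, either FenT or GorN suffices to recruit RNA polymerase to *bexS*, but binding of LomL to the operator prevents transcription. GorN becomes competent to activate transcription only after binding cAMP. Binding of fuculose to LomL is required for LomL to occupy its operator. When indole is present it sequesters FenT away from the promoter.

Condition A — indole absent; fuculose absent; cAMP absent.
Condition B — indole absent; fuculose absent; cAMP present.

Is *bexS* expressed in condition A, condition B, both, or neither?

both

Condition A:
Indole is absent, so FenT is active.
Fuculose is absent, so LomL is inactive.
cAMP is absent, so GorN is inactive.
Activator FenT is present, so *bexS* is transcribed.
→ *bexS* is ON in A.
Condition B:
Indole is absent, so FenT is active.
Fuculose is absent, so LomL is inactive.
cAMP is present, so GorN is active.
Activator FenT is present, so *bexS* is transcribed.
→ *bexS* is ON in B.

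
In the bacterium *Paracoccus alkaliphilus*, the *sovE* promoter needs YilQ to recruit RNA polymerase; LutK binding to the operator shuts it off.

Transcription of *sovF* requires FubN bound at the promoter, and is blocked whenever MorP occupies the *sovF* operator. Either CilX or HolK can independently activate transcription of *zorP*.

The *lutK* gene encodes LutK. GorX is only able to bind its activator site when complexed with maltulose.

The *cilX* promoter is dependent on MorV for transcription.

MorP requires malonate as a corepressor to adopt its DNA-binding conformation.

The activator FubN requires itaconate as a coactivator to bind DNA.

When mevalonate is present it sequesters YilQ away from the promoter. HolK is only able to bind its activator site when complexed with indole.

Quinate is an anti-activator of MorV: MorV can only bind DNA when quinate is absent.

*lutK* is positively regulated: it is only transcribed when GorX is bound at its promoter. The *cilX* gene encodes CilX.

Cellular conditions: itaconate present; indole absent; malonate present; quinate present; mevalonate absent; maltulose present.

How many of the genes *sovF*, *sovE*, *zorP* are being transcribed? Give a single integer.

0

Itaconate is present, so FubN is active.
Malonate is present, so MorP is active.
With repressor MorP bound, *sovF* is not transcribed.
→ *sovF* is OFF.
Maltulose is present, so GorX is active.
No repressor is bound and GorX is active, so *lutK* is transcribed.
So LutK is produced and active.
Mevalonate is absent, so YilQ is active.
With repressor LutK bound, *sovE* is not transcribed.
→ *sovE* is OFF.
Quinate is present, so MorV is inactive.
Required activator MorV is absent, so *cilX* is not transcribed.
So CilX is not produced.
Indole is absent, so HolK is inactive.
No activator is available at the *zorP* promoter, so *zorP* is not transcribed.
→ *zorP* is OFF.
0 of the 3 genes are transcribed.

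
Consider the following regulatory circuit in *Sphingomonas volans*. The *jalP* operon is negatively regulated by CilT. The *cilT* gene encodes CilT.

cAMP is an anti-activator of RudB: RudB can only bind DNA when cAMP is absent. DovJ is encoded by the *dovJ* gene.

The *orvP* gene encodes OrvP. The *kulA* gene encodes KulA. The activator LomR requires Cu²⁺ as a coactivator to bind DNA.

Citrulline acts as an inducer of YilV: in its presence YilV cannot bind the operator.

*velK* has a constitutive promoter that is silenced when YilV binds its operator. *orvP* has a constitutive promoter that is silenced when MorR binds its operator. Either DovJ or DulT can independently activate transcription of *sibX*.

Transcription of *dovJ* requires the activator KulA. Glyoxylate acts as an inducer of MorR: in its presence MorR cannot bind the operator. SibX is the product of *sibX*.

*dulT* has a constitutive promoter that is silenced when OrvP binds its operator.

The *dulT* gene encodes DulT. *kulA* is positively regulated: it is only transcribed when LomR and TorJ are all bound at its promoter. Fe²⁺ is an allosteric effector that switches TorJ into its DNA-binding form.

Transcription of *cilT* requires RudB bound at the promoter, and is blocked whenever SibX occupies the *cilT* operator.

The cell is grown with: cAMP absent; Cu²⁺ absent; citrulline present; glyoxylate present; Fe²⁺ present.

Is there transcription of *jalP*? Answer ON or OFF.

Cu²⁺ is absent, so LomR is inactive.
Fe²⁺ is present, so TorJ is active.
Required activator LomR is absent, so *kulA* is not transcribed.
So KulA is not produced.
Required activator KulA is absent, so *dovJ* is not transcribed.
So DovJ is not produced.
Glyoxylate is present, so MorR is inactive.
With no repressor bound, *orvP* is transcribed.
So OrvP is produced and active.
With repressor OrvP bound, *dulT* is not transcribed.
So DulT is not produced.
No activator is available at the *sibX* promoter, so *sibX* is not transcribed.
So SibX is not produced.
cAMP is absent, so RudB is active.
No repressor is bound and RudB is active, so *cilT* is transcribed.
So CilT is produced and active.
With repressor CilT bound, *jalP* is not transcribed.

OFF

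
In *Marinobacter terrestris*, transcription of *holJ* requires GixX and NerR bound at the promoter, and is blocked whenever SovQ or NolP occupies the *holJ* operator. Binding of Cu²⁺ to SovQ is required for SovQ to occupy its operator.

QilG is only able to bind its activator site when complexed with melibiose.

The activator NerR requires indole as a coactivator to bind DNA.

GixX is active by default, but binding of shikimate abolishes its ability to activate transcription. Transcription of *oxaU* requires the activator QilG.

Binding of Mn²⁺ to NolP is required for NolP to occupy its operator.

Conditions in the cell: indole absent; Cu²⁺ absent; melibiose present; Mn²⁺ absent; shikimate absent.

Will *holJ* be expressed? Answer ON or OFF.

Shikimate is absent, so GixX is active.
Indole is absent, so NerR is inactive.
Cu²⁺ is absent, so SovQ is inactive.
Mn²⁺ is absent, so NolP is inactive.
Required activator NerR is absent, so *holJ* is not transcribed.

OFF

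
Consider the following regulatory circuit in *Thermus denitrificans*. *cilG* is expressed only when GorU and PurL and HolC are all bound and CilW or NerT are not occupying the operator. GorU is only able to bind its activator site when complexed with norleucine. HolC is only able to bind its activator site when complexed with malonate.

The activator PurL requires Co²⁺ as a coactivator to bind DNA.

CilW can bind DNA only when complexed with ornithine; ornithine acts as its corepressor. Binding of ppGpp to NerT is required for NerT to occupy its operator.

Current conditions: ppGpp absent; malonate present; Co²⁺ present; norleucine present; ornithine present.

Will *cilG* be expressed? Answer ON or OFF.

OFF

Ornithine is present, so CilW is active.
Norleucine is present, so GorU is active.
Co²⁺ is present, so PurL is active.
ppGpp is absent, so NerT is inactive.
Malonate is present, so HolC is active.
With repressor CilW bound, *cilG* is not transcribed.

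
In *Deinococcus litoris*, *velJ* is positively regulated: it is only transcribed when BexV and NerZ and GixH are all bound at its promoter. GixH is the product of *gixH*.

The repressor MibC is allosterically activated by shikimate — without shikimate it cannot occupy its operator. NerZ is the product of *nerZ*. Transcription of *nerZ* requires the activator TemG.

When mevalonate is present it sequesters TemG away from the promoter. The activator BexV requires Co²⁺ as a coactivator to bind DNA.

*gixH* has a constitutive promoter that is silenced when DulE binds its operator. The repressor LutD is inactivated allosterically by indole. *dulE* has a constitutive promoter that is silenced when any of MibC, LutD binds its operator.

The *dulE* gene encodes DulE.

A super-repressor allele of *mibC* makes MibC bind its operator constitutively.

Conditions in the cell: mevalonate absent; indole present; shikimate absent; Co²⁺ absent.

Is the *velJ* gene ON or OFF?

Co²⁺ is absent, so BexV is inactive.
Mevalonate is absent, so TemG is active.
No repressor is bound and TemG is active, so *nerZ* is transcribed.
So NerZ is produced and active.
MibC is constitutively active in this strain.
Indole is present, so LutD is inactive.
With repressor MibC bound, *dulE* is not transcribed.
So DulE is not produced.
With no repressor bound, *gixH* is transcribed.
So GixH is produced and active.
Required activator BexV is absent, so *velJ* is not transcribed.

OFF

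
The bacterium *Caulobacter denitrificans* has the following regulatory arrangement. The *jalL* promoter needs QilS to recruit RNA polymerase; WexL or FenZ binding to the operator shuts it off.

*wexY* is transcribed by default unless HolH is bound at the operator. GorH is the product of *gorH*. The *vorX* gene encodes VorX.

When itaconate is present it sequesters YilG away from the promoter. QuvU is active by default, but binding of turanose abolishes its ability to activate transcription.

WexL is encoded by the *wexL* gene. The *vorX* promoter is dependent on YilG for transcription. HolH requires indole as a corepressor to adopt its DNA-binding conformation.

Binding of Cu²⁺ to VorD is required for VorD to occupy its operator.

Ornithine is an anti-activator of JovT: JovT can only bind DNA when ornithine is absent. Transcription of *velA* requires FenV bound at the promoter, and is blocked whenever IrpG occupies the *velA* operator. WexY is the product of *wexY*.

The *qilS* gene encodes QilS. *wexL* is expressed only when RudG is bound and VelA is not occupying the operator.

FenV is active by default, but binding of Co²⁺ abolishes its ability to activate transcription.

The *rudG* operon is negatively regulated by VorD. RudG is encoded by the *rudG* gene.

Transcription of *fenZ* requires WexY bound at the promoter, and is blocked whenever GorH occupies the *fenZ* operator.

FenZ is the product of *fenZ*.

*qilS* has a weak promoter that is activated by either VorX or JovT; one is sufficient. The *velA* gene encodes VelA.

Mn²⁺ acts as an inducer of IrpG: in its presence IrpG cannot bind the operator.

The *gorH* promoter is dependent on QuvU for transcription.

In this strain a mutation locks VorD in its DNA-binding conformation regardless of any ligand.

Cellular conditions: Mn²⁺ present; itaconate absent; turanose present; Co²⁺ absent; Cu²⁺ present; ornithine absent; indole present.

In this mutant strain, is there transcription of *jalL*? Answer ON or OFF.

VorD is constitutively active in this strain.
With repressor VorD bound, *rudG* is not transcribed.
So RudG is not produced.
Co²⁺ is absent, so FenV is active.
Mn²⁺ is present, so IrpG is inactive.
No repressor is bound and FenV is active, so *velA* is transcribed.
So VelA is produced and active.
With repressor VelA bound, *wexL* is not transcribed.
So WexL is not produced.
Itaconate is absent, so YilG is active.
No repressor is bound and YilG is active, so *vorX* is transcribed.
So VorX is produced and active.
Ornithine is absent, so JovT is active.
Activator VorX is present, so *qilS* is transcribed.
So QilS is produced and active.
Turanose is present, so QuvU is inactive.
Required activator QuvU is absent, so *gorH* is not transcribed.
So GorH is not produced.
Indole is present, so HolH is active.
With repressor HolH bound, *wexY* is not transcribed.
So WexY is not produced.
Required activator WexY is absent, so *fenZ* is not transcribed.
So FenZ is not produced.
No repressor is bound and QilS is active, so *jalL* is transcribed.

ON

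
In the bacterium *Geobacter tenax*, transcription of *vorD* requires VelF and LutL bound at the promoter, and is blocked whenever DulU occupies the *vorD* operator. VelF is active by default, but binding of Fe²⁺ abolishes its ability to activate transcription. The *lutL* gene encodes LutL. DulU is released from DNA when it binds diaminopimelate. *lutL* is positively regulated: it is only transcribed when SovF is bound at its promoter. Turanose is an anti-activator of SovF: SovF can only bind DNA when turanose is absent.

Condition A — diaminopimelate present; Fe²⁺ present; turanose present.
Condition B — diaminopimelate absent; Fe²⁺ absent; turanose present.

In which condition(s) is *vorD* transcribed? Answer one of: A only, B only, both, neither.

neither

Condition A:
Diaminopimelate is present, so DulU is inactive.
Fe²⁺ is present, so VelF is inactive.
Turanose is present, so SovF is inactive.
Required activator SovF is absent, so *lutL* is not transcribed.
So LutL is not produced.
Required activator VelF is absent, so *vorD* is not transcribed.
→ *vorD* is OFF in A.
Condition B:
Diaminopimelate is absent, so DulU is active.
Fe²⁺ is absent, so VelF is active.
Turanose is present, so SovF is inactive.
Required activator SovF is absent, so *lutL* is not transcribed.
So LutL is not produced.
With repressor DulU bound, *vorD* is not transcribed.
→ *vorD* is OFF in B.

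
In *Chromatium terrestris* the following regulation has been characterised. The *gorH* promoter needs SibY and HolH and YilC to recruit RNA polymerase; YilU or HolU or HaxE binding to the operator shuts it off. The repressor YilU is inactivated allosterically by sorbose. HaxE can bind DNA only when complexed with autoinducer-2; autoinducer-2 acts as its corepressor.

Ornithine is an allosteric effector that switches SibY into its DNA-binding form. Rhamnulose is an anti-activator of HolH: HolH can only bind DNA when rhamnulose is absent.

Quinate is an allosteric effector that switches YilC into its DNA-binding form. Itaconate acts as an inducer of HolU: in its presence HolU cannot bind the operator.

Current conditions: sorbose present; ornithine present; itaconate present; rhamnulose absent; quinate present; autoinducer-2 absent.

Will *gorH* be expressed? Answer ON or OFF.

Sorbose is present, so YilU is inactive.
Ornithine is present, so SibY is active.
Itaconate is present, so HolU is inactive.
Rhamnulose is absent, so HolH is active.
Autoinducer-2 is absent, so HaxE is inactive.
Quinate is present, so YilC is active.
No repressor is bound and SibY and HolH and YilC are active, so *gorH* is transcribed.

ON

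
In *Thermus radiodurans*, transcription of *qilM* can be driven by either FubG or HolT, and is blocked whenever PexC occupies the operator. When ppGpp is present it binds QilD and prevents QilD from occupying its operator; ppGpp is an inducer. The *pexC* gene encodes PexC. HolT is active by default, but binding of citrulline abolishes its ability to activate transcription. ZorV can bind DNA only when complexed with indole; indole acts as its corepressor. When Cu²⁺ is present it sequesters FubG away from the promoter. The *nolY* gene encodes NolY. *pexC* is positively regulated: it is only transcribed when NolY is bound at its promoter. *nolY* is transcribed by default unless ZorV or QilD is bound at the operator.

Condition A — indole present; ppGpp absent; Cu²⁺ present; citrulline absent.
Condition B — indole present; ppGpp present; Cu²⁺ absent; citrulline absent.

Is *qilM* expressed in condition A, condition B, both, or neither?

both

Condition A:
Indole is present, so ZorV is active.
ppGpp is absent, so QilD is active.
With repressor ZorV bound, *nolY* is not transcribed.
So NolY is not produced.
Required activator NolY is absent, so *pexC* is not transcribed.
So PexC is not produced.
Cu²⁺ is present, so FubG is inactive.
Citrulline is absent, so HolT is active.
Activator HolT is present, so *qilM* is transcribed.
→ *qilM* is ON in A.
Condition B:
Indole is present, so ZorV is active.
ppGpp is present, so QilD is inactive.
With repressor ZorV bound, *nolY* is not transcribed.
So NolY is not produced.
Required activator NolY is absent, so *pexC* is not transcribed.
So PexC is not produced.
Cu²⁺ is absent, so FubG is active.
Citrulline is absent, so HolT is active.
Activator FubG is present, so *qilM* is transcribed.
→ *qilM* is ON in B.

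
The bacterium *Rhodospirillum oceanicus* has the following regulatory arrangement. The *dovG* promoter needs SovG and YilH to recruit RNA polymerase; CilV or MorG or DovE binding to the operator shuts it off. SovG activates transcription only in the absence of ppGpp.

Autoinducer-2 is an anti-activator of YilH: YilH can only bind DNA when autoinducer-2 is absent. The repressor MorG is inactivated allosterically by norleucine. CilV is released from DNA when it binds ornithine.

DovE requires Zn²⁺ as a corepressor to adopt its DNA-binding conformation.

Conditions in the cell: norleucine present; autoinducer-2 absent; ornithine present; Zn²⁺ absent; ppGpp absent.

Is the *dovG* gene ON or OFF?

ppGpp is absent, so SovG is active.
Ornithine is present, so CilV is inactive.
Norleucine is present, so MorG is inactive.
Zn²⁺ is absent, so DovE is inactive.
Autoinducer-2 is absent, so YilH is active.
No repressor is bound and SovG and YilH are active, so *dovG* is transcribed.

ON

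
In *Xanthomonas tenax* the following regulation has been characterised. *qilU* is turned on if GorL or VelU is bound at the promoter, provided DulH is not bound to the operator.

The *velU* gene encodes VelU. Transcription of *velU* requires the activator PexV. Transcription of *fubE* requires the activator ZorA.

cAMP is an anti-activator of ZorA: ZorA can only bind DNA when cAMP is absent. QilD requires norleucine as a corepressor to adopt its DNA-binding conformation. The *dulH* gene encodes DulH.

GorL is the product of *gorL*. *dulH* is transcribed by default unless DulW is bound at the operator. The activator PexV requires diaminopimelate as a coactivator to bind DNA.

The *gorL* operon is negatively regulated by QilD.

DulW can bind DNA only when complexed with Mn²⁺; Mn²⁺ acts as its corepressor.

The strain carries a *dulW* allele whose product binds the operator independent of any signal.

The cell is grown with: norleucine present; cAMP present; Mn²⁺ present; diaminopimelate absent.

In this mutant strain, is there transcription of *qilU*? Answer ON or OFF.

Norleucine is present, so QilD is active.
With repressor QilD bound, *gorL* is not transcribed.
So GorL is not produced.
DulW is constitutively active in this strain.
With repressor DulW bound, *dulH* is not transcribed.
So DulH is not produced.
Diaminopimelate is absent, so PexV is inactive.
Required activator PexV is absent, so *velU* is not transcribed.
So VelU is not produced.
No activator is available at the *qilU* promoter, so *qilU* is not transcribed.

OFF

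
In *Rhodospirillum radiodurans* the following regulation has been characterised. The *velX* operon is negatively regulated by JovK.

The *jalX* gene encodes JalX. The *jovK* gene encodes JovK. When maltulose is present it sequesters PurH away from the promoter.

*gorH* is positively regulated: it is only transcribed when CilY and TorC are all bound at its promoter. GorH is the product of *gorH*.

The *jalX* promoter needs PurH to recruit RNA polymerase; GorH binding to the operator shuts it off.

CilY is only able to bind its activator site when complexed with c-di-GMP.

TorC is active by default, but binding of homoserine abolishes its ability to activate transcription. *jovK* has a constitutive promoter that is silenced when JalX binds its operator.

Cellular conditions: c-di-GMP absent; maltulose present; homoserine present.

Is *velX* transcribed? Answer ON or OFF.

c-di-GMP is absent, so CilY is inactive.
Homoserine is present, so TorC is inactive.
Required activator CilY is absent, so *gorH* is not transcribed.
So GorH is not produced.
Maltulose is present, so PurH is inactive.
Required activator PurH is absent, so *jalX* is not transcribed.
So JalX is not produced.
With no repressor bound, *jovK* is transcribed.
So JovK is produced and active.
With repressor JovK bound, *velX* is not transcribed.

OFF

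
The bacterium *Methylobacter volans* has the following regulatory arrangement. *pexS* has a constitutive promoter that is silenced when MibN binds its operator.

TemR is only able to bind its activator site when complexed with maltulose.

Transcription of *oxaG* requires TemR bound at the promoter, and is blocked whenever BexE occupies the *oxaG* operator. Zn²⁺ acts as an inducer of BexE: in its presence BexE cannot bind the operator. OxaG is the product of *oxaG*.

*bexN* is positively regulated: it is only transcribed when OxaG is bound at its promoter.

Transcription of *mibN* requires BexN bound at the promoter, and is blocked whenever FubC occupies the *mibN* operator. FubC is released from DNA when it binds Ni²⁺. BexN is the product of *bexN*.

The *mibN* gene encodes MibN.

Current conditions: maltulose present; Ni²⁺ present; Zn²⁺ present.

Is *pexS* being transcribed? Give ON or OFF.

Maltulose is present, so TemR is active.
Zn²⁺ is present, so BexE is inactive.
No repressor is bound and TemR is active, so *oxaG* is transcribed.
So OxaG is produced and active.
No repressor is bound and OxaG is active, so *bexN* is transcribed.
So BexN is produced and active.
Ni²⁺ is present, so FubC is inactive.
No repressor is bound and BexN is active, so *mibN* is transcribed.
So MibN is produced and active.
With repressor MibN bound, *pexS* is not transcribed.

OFF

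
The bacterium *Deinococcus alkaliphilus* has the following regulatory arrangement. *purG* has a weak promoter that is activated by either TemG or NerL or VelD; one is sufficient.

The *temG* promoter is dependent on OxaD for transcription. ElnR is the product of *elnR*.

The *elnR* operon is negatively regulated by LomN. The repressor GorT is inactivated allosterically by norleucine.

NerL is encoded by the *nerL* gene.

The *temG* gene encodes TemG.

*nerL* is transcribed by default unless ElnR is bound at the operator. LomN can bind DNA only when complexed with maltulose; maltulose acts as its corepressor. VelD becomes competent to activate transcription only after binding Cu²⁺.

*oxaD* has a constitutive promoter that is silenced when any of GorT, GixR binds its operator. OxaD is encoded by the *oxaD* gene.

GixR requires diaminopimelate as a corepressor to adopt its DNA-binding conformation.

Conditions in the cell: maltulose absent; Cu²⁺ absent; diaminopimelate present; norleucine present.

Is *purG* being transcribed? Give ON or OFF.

OFF

Norleucine is present, so GorT is inactive.
Diaminopimelate is present, so GixR is active.
With repressor GixR bound, *oxaD* is not transcribed.
So OxaD is not produced.
Required activator OxaD is absent, so *temG* is not transcribed.
So TemG is not produced.
Maltulose is absent, so LomN is inactive.
With no repressor bound, *elnR* is transcribed.
So ElnR is produced and active.
With repressor ElnR bound, *nerL* is not transcribed.
So NerL is not produced.
Cu²⁺ is absent, so VelD is inactive.
No activator is available at the *purG* promoter, so *purG* is not transcribed.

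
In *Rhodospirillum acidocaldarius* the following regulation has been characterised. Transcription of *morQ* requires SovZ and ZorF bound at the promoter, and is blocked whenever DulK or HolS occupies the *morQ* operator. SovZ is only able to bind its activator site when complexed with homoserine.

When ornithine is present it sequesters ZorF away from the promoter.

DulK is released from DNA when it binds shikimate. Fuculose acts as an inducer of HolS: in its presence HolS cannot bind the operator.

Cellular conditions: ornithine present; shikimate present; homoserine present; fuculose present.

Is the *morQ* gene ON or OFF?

Shikimate is present, so DulK is inactive.
Homoserine is present, so SovZ is active.
Fuculose is present, so HolS is inactive.
Ornithine is present, so ZorF is inactive.
Required activator ZorF is absent, so *morQ* is not transcribed.

OFF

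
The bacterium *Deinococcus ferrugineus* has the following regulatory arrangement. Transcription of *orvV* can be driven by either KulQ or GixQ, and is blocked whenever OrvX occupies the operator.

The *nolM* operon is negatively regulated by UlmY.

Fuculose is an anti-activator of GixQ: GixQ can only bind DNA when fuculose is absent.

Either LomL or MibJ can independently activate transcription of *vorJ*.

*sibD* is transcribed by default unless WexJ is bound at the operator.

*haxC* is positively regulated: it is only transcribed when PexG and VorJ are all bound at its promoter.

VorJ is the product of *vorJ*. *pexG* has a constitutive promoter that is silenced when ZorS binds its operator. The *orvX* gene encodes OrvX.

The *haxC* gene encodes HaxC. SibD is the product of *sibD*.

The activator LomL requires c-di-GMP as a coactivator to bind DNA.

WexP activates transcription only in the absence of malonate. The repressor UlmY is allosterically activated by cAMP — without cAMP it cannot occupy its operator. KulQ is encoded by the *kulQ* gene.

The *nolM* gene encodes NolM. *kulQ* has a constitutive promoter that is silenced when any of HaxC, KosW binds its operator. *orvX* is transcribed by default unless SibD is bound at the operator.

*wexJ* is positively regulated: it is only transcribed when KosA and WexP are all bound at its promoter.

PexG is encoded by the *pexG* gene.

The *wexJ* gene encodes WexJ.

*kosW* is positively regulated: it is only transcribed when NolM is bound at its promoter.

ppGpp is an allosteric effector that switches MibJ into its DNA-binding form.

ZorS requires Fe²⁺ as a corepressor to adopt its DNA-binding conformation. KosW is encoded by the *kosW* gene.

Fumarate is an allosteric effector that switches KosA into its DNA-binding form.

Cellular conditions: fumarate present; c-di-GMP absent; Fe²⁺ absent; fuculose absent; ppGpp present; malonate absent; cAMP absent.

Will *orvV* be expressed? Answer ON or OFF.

Fumarate is present, so KosA is active.
Malonate is absent, so WexP is active.
No repressor is bound and KosA and WexP are active, so *wexJ* is transcribed.
So WexJ is produced and active.
With repressor WexJ bound, *sibD* is not transcribed.
So SibD is not produced.
With no repressor bound, *orvX* is transcribed.
So OrvX is produced and active.
Fe²⁺ is absent, so ZorS is inactive.
With no repressor bound, *pexG* is transcribed.
So PexG is produced and active.
c-di-GMP is absent, so LomL is inactive.
ppGpp is present, so MibJ is active.
Activator MibJ is present, so *vorJ* is transcribed.
So VorJ is produced and active.
No repressor is bound and PexG and VorJ are active, so *haxC* is transcribed.
So HaxC is produced and active.
cAMP is absent, so UlmY is inactive.
With no repressor bound, *nolM* is transcribed.
So NolM is produced and active.
No repressor is bound and NolM is active, so *kosW* is transcribed.
So KosW is produced and active.
With repressor HaxC bound, *kulQ* is not transcribed.
So KulQ is not produced.
Fuculose is absent, so GixQ is active.
With repressor OrvX bound, *orvV* is not transcribed.

OFF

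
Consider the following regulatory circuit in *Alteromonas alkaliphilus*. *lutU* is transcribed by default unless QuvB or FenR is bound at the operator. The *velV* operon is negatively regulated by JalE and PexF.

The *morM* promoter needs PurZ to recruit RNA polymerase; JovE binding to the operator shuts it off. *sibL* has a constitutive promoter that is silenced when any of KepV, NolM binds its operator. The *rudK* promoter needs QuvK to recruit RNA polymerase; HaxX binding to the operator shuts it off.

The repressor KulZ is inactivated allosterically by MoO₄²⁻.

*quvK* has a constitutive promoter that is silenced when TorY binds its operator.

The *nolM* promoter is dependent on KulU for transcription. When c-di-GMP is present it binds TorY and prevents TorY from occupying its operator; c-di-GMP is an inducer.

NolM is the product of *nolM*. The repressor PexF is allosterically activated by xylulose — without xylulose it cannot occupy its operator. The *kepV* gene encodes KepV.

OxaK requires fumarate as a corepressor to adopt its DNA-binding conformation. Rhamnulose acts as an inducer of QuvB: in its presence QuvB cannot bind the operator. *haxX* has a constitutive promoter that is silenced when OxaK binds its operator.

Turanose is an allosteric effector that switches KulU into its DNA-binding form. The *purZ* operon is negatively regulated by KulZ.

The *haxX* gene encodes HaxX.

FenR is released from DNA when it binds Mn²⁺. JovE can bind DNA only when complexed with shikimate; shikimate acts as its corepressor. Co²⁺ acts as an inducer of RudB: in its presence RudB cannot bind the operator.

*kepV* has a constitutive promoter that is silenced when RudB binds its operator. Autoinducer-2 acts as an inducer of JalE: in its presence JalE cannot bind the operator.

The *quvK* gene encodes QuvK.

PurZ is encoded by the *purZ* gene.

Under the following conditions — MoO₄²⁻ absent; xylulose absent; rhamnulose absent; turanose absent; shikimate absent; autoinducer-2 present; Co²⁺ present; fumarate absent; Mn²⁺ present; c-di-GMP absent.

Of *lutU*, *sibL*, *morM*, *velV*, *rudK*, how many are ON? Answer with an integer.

Rhamnulose is absent, so QuvB is active.
Mn²⁺ is present, so FenR is inactive.
With repressor QuvB bound, *lutU* is not transcribed.
→ *lutU* is OFF.
Co²⁺ is present, so RudB is inactive.
With no repressor bound, *kepV* is transcribed.
So KepV is produced and active.
Turanose is absent, so KulU is inactive.
Required activator KulU is absent, so *nolM* is not transcribed.
So NolM is not produced.
With repressor KepV bound, *sibL* is not transcribed.
→ *sibL* is OFF.
MoO₄²⁻ is absent, so KulZ is active.
With repressor KulZ bound, *purZ* is not transcribed.
So PurZ is not produced.
Shikimate is absent, so JovE is inactive.
Required activator PurZ is absent, so *morM* is not transcribed.
→ *morM* is OFF.
Autoinducer-2 is present, so JalE is inactive.
Xylulose is absent, so PexF is inactive.
With no repressor bound, *velV* is transcribed.
→ *velV* is ON.
Fumarate is absent, so OxaK is inactive.
With no repressor bound, *haxX* is transcribed.
So HaxX is produced and active.
c-di-GMP is absent, so TorY is active.
With repressor TorY bound, *quvK* is not transcribed.
So QuvK is not produced.
With repressor HaxX bound, *rudK* is not transcribed.
→ *rudK* is OFF.
1 of the 5 genes is transcribed.

1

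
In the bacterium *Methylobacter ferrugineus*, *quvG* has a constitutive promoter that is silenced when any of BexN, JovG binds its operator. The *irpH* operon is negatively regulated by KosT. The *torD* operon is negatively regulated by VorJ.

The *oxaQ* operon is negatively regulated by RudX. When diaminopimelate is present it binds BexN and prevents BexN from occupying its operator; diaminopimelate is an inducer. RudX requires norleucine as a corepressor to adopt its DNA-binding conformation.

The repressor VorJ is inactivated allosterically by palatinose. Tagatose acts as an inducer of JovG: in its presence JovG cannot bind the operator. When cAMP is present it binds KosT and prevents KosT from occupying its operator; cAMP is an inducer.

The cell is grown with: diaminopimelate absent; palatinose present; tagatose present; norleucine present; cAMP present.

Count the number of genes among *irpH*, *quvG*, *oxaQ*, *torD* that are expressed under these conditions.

cAMP is present, so KosT is inactive.
With no repressor bound, *irpH* is transcribed.
→ *irpH* is ON.
Diaminopimelate is absent, so BexN is active.
Tagatose is present, so JovG is inactive.
With repressor BexN bound, *quvG* is not transcribed.
→ *quvG* is OFF.
Norleucine is present, so RudX is active.
With repressor RudX bound, *oxaQ* is not transcribed.
→ *oxaQ* is OFF.
Palatinose is present, so VorJ is inactive.
With no repressor bound, *torD* is transcribed.
→ *torD* is ON.
2 of the 4 genes are transcribed.

2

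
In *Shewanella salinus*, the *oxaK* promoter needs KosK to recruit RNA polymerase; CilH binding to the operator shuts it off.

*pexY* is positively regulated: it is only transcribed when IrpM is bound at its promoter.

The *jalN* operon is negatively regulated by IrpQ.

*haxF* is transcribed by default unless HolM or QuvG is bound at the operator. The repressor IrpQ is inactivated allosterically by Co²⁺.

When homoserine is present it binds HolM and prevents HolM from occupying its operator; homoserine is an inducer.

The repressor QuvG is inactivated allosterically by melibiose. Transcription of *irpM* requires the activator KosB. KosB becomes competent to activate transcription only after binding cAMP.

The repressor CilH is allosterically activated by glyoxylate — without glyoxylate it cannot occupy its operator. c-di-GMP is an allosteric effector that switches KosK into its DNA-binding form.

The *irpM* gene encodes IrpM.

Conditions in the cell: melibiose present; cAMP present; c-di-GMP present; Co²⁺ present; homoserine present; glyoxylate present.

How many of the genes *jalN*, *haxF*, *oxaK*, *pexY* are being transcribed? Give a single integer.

Co²⁺ is present, so IrpQ is inactive.
With no repressor bound, *jalN* is transcribed.
→ *jalN* is ON.
Homoserine is present, so HolM is inactive.
Melibiose is present, so QuvG is inactive.
With no repressor bound, *haxF* is transcribed.
→ *haxF* is ON.
Glyoxylate is present, so CilH is active.
c-di-GMP is present, so KosK is active.
With repressor CilH bound, *oxaK* is not transcribed.
→ *oxaK* is OFF.
cAMP is present, so KosB is active.
No repressor is bound and KosB is active, so *irpM* is transcribed.
So IrpM is produced and active.
No repressor is bound and IrpM is active, so *pexY* is transcribed.
→ *pexY* is ON.
3 of the 4 genes are transcribed.

3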